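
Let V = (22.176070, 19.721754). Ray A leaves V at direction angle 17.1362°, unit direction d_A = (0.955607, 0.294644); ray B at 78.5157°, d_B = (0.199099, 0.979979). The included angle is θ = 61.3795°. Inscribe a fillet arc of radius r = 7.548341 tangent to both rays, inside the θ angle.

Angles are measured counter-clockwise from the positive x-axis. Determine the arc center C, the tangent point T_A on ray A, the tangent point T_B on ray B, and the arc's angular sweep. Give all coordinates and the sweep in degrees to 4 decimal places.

center=(32.1054,30.6823) T_A=(34.3295,23.4690) T_B=(24.7082,32.1852) sweep=118.6205

bisector direction at 47.8260° = (0.671385,0.741109)
center distance |VC| = r/sin(θ/2) = 7.548341/sin(30.6898°) = 14.789386
C = V + |VC|·bis = (32.1054,30.6823)
T_A = V + ((C−V)·d_A)·d_A = V + 12.7180·d_A = (34.3295,23.4690)
T_B = V + ((C−V)·d_B)·d_B = V + 12.7180·d_B = (24.7082,32.1852)
sweep = 180° − θ = 118.6205°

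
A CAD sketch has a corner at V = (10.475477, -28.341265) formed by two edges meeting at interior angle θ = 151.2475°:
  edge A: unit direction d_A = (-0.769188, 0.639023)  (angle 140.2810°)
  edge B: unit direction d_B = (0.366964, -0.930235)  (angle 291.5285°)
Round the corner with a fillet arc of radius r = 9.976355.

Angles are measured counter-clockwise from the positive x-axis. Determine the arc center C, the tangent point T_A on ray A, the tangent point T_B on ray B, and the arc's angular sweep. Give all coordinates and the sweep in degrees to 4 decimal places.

bisector direction at 215.9048° = (-0.809993,-0.586440)
center distance |VC| = r/sin(θ/2) = 9.976355/sin(75.6238°) = 10.298852
C = V + |VC|·bis = (2.1335,-34.3809)
T_A = V + ((C−V)·d_A)·d_A = V + 2.5571·d_A = (8.5086,-26.7072)
T_B = V + ((C−V)·d_B)·d_B = V + 2.5571·d_B = (11.4138,-30.7200)
sweep = 180° − θ = 28.7525°

center=(2.1335,-34.3809) T_A=(8.5086,-26.7072) T_B=(11.4138,-30.7200) sweep=28.7525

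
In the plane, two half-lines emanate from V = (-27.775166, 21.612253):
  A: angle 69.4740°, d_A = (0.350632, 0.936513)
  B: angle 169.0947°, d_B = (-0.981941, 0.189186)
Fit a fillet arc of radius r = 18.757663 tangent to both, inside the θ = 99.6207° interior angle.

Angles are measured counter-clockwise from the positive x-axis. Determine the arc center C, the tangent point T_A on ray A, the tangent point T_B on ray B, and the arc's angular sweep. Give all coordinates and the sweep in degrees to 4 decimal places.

center=(-39.7860,43.0290) T_A=(-22.2192,36.4519) T_B=(-43.3347,24.6100) sweep=80.3793

bisector direction at 119.2844° = (-0.489144,0.872203)
center distance |VC| = r/sin(θ/2) = 18.757663/sin(49.8103°) = 24.554724
C = V + |VC|·bis = (-39.7860,43.0290)
T_A = V + ((C−V)·d_A)·d_A = V + 15.8456·d_A = (-22.2192,36.4519)
T_B = V + ((C−V)·d_B)·d_B = V + 15.8456·d_B = (-43.3347,24.6100)
sweep = 180° − θ = 80.3793°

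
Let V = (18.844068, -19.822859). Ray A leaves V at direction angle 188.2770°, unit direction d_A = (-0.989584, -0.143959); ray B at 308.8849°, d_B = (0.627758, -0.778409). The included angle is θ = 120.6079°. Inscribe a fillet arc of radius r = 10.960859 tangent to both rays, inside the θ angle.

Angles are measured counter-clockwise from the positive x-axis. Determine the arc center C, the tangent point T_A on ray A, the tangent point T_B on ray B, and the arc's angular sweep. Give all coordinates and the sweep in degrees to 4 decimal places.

bisector direction at 248.5810° = (-0.365186,-0.930934)
center distance |VC| = r/sin(θ/2) = 10.960859/sin(60.3040°) = 12.618041
C = V + |VC|·bis = (14.2361,-31.5694)
T_A = V + ((C−V)·d_A)·d_A = V + 6.2510·d_A = (12.6582,-20.7227)
T_B = V + ((C−V)·d_B)·d_B = V + 6.2510·d_B = (22.7682,-24.6887)
sweep = 180° − θ = 59.3921°

center=(14.2361,-31.5694) T_A=(12.6582,-20.7227) T_B=(22.7682,-24.6887) sweep=59.3921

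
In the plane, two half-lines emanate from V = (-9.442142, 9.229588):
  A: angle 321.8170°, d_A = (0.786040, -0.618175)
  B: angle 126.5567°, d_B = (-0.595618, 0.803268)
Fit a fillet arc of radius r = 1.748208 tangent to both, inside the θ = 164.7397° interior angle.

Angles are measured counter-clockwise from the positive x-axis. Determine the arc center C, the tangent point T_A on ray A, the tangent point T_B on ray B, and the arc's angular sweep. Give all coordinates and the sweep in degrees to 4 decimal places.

bisector direction at 44.1868° = (0.717071,0.697001)
center distance |VC| = r/sin(θ/2) = 1.748208/sin(82.3698°) = 1.763825
C = V + |VC|·bis = (-8.1774,10.4590)
T_A = V + ((C−V)·d_A)·d_A = V + 0.2342·d_A = (-9.2581,9.0848)
T_B = V + ((C−V)·d_B)·d_B = V + 0.2342·d_B = (-9.5816,9.4177)
sweep = 180° − θ = 15.2603°

center=(-8.1774,10.4590) T_A=(-9.2581,9.0848) T_B=(-9.5816,9.4177) sweep=15.2603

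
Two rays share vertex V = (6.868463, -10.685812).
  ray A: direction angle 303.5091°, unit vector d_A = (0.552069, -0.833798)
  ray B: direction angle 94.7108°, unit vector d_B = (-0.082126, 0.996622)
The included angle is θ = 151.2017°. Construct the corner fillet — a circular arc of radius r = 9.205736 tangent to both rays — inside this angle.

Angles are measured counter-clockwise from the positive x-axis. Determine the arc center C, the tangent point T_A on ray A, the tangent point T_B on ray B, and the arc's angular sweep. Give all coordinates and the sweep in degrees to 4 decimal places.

bisector direction at 19.1099° = (0.944892,0.327382)
center distance |VC| = r/sin(θ/2) = 9.205736/sin(75.6008°) = 9.504296
C = V + |VC|·bis = (15.8490,-7.5743)
T_A = V + ((C−V)·d_A)·d_A = V + 2.3635·d_A = (8.1733,-12.6565)
T_B = V + ((C−V)·d_B)·d_B = V + 2.3635·d_B = (6.6744,-8.3303)
sweep = 180° − θ = 28.7983°

center=(15.8490,-7.5743) T_A=(8.1733,-12.6565) T_B=(6.6744,-8.3303) sweep=28.7983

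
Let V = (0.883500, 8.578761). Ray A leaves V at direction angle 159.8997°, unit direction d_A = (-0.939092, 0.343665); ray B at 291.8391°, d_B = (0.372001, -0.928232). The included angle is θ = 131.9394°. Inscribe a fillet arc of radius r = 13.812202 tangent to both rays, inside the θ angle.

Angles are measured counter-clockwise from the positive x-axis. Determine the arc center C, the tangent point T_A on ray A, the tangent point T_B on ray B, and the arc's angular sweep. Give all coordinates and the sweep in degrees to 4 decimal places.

bisector direction at 225.8694° = (-0.696296,-0.717755)
center distance |VC| = r/sin(θ/2) = 13.812202/sin(65.9697°) = 15.122900
C = V + |VC|·bis = (-9.6465,-2.2758)
T_A = V + ((C−V)·d_A)·d_A = V + 6.1583·d_A = (-4.8998,10.6952)
T_B = V + ((C−V)·d_B)·d_B = V + 6.1583·d_B = (3.1744,2.8624)
sweep = 180° − θ = 48.0606°

center=(-9.6465,-2.2758) T_A=(-4.8998,10.6952) T_B=(3.1744,2.8624) sweep=48.0606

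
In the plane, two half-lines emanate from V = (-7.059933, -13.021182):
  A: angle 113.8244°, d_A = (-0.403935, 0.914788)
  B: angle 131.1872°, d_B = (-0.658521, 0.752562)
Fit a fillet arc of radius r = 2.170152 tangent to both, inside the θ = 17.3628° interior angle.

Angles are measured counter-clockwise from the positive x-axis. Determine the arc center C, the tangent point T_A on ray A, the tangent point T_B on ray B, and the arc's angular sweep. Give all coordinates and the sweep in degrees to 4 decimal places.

center=(-14.7862,-0.8960) T_A=(-12.8010,-0.0194) T_B=(-16.4194,-2.3251) sweep=162.6372

bisector direction at 122.5058° = (-0.537385,0.843337)
center distance |VC| = r/sin(θ/2) = 2.170152/sin(8.6814°) = 14.377588
C = V + |VC|·bis = (-14.7862,-0.8960)
T_A = V + ((C−V)·d_A)·d_A = V + 14.2129·d_A = (-12.8010,-0.0194)
T_B = V + ((C−V)·d_B)·d_B = V + 14.2129·d_B = (-16.4194,-2.3251)
sweep = 180° − θ = 162.6372°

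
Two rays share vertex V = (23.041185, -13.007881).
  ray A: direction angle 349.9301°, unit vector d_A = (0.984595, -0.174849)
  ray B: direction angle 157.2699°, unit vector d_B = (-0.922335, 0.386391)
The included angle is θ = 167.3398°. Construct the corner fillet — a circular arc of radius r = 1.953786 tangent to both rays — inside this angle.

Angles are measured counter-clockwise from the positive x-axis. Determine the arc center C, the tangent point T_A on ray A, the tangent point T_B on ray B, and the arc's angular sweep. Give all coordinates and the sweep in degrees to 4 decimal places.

center=(23.5962,-11.1221) T_A=(23.2546,-13.0458) T_B=(22.8413,-12.9241) sweep=12.6602

bisector direction at 73.6000° = (0.282341,0.959314)
center distance |VC| = r/sin(θ/2) = 1.953786/sin(83.6699°) = 1.965771
C = V + |VC|·bis = (23.5962,-11.1221)
T_A = V + ((C−V)·d_A)·d_A = V + 0.2167·d_A = (23.2546,-13.0458)
T_B = V + ((C−V)·d_B)·d_B = V + 0.2167·d_B = (22.8413,-12.9241)
sweep = 180° − θ = 12.6602°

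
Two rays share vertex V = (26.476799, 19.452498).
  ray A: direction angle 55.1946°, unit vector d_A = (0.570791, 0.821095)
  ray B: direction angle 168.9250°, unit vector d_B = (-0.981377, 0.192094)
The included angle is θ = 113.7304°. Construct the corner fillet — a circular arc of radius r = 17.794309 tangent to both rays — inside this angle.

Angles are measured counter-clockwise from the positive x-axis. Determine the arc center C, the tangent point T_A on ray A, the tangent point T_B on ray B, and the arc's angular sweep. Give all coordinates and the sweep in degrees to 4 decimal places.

bisector direction at 112.0598° = (-0.375574,0.926792)
center distance |VC| = r/sin(θ/2) = 17.794309/sin(56.8652°) = 21.249806
C = V + |VC|·bis = (18.4959,39.1467)
T_A = V + ((C−V)·d_A)·d_A = V + 11.6154·d_A = (33.1067,28.9898)
T_B = V + ((C−V)·d_B)·d_B = V + 11.6154·d_B = (15.0777,21.6837)
sweep = 180° − θ = 66.2696°

center=(18.4959,39.1467) T_A=(33.1067,28.9898) T_B=(15.0777,21.6837) sweep=66.2696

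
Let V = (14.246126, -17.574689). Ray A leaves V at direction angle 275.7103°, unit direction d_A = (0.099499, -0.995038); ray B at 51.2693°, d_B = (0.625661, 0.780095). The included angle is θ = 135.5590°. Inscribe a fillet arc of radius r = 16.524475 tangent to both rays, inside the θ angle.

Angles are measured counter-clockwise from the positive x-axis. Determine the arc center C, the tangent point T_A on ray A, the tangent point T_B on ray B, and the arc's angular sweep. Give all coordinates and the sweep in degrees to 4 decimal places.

center=(31.3603,-22.6474) T_A=(14.9178,-24.2916) T_B=(18.4696,-12.3087) sweep=44.4410

bisector direction at 343.4898° = (0.958769,-0.284186)
center distance |VC| = r/sin(θ/2) = 16.524475/sin(67.7795°) = 17.850107
C = V + |VC|·bis = (31.3603,-22.6474)
T_A = V + ((C−V)·d_A)·d_A = V + 6.7504·d_A = (14.9178,-24.2916)
T_B = V + ((C−V)·d_B)·d_B = V + 6.7504·d_B = (18.4696,-12.3087)
sweep = 180° − θ = 44.4410°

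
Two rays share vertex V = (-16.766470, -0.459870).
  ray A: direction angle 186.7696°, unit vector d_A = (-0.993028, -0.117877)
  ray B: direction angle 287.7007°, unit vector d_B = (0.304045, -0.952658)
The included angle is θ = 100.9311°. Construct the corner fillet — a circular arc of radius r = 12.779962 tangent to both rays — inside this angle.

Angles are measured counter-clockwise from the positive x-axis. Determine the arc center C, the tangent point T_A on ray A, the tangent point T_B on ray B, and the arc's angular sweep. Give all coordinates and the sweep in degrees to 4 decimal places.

bisector direction at 237.2352° = (-0.541192,-0.840899)
center distance |VC| = r/sin(θ/2) = 12.779962/sin(50.4656°) = 16.570625
C = V + |VC|·bis = (-25.7344,-14.3941)
T_A = V + ((C−V)·d_A)·d_A = V + 10.5479·d_A = (-27.2408,-1.7032)
T_B = V + ((C−V)·d_B)·d_B = V + 10.5479·d_B = (-13.5594,-10.5084)
sweep = 180° − θ = 79.0689°

center=(-25.7344,-14.3941) T_A=(-27.2408,-1.7032) T_B=(-13.5594,-10.5084) sweep=79.0689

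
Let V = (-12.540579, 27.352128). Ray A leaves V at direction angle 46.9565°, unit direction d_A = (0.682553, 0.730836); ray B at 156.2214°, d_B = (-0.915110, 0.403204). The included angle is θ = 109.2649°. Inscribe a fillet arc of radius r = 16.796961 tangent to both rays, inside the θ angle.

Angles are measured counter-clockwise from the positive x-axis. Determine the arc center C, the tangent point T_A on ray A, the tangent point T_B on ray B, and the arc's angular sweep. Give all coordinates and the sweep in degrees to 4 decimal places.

center=(-16.6785,47.5305) T_A=(-4.4027,36.0656) T_B=(-23.4511,32.1594) sweep=70.7351

bisector direction at 101.5889° = (-0.200889,0.979614)
center distance |VC| = r/sin(θ/2) = 16.796961/sin(54.6324°) = 20.598250
C = V + |VC|·bis = (-16.6785,47.5305)
T_A = V + ((C−V)·d_A)·d_A = V + 11.9227·d_A = (-4.4027,36.0656)
T_B = V + ((C−V)·d_B)·d_B = V + 11.9227·d_B = (-23.4511,32.1594)
sweep = 180° − θ = 70.7351°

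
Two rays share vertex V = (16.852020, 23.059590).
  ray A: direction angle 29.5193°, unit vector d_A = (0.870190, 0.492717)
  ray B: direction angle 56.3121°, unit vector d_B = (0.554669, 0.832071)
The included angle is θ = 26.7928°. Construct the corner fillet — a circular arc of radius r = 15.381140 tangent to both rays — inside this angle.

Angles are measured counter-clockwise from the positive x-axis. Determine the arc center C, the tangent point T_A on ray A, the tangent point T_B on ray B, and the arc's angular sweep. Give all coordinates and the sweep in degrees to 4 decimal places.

center=(65.4714,68.2644) T_A=(73.0500,54.8799) T_B=(52.6732,76.7958) sweep=153.2072

bisector direction at 42.9157° = (0.732356,0.680922)
center distance |VC| = r/sin(θ/2) = 15.381140/sin(13.3964°) = 66.387646
C = V + |VC|·bis = (65.4714,68.2644)
T_A = V + ((C−V)·d_A)·d_A = V + 64.5813·d_A = (73.0500,54.8799)
T_B = V + ((C−V)·d_B)·d_B = V + 64.5813·d_B = (52.6732,76.7958)
sweep = 180° − θ = 153.2072°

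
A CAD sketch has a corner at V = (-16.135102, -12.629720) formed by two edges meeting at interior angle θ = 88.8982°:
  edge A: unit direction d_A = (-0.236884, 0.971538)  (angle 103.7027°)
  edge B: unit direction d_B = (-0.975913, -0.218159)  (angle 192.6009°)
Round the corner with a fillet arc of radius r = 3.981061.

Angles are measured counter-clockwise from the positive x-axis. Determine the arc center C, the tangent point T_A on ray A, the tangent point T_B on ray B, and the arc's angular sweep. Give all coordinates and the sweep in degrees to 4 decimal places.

bisector direction at 148.1518° = (-0.849449,0.527671)
center distance |VC| = r/sin(θ/2) = 3.981061/sin(44.4491°) = 5.684994
C = V + |VC|·bis = (-20.9642,-9.6299)
T_A = V + ((C−V)·d_A)·d_A = V + 4.0584·d_A = (-17.0965,-8.6869)
T_B = V + ((C−V)·d_B)·d_B = V + 4.0584·d_B = (-20.0957,-13.5151)
sweep = 180° − θ = 91.1018°

center=(-20.9642,-9.6299) T_A=(-17.0965,-8.6869) T_B=(-20.0957,-13.5151) sweep=91.1018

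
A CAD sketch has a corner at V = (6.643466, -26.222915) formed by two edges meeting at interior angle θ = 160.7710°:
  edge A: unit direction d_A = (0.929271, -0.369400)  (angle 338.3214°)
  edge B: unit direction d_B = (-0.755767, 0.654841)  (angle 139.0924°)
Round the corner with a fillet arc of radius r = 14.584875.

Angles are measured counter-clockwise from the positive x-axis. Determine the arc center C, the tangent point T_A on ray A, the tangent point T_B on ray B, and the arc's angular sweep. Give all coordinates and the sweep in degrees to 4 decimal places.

center=(14.3270,-13.5823) T_A=(8.9394,-27.1356) T_B=(4.7762,-24.6050) sweep=19.2290

bisector direction at 58.7069° = (0.519416,0.854521)
center distance |VC| = r/sin(θ/2) = 14.584875/sin(80.3855°) = 14.792656
C = V + |VC|·bis = (14.3270,-13.5823)
T_A = V + ((C−V)·d_A)·d_A = V + 2.4706·d_A = (8.9394,-27.1356)
T_B = V + ((C−V)·d_B)·d_B = V + 2.4706·d_B = (4.7762,-24.6050)
sweep = 180° − θ = 19.2290°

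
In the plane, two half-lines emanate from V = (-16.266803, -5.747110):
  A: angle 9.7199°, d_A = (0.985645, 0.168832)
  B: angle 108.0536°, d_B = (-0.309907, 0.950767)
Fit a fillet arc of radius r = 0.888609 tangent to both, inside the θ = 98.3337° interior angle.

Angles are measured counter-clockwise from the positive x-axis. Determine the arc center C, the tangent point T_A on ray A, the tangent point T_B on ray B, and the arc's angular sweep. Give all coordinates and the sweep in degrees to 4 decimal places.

center=(-15.6599,-4.7416) T_A=(-15.5099,-5.6175) T_B=(-16.5048,-5.0170) sweep=81.6663

bisector direction at 58.8867° = (0.516731,0.856148)
center distance |VC| = r/sin(θ/2) = 0.888609/sin(49.1668°) = 1.174450
C = V + |VC|·bis = (-15.6599,-4.7416)
T_A = V + ((C−V)·d_A)·d_A = V + 0.7679·d_A = (-15.5099,-5.6175)
T_B = V + ((C−V)·d_B)·d_B = V + 0.7679·d_B = (-16.5048,-5.0170)
sweep = 180° − θ = 81.6663°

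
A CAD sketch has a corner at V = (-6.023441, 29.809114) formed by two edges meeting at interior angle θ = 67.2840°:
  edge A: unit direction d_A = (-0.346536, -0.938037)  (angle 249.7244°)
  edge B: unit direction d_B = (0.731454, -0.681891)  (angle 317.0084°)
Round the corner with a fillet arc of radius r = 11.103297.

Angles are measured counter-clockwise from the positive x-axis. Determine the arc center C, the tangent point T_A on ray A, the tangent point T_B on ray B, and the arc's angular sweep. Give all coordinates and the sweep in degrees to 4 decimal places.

center=(-1.3902,10.3100) T_A=(-11.8055,14.1577) T_B=(6.1811,18.4316) sweep=112.7160

bisector direction at 283.3664° = (0.231177,-0.972912)
center distance |VC| = r/sin(θ/2) = 11.103297/sin(33.6420°) = 20.041981
C = V + |VC|·bis = (-1.3902,10.3100)
T_A = V + ((C−V)·d_A)·d_A = V + 16.6853·d_A = (-11.8055,14.1577)
T_B = V + ((C−V)·d_B)·d_B = V + 16.6853·d_B = (6.1811,18.4316)
sweep = 180° − θ = 112.7160°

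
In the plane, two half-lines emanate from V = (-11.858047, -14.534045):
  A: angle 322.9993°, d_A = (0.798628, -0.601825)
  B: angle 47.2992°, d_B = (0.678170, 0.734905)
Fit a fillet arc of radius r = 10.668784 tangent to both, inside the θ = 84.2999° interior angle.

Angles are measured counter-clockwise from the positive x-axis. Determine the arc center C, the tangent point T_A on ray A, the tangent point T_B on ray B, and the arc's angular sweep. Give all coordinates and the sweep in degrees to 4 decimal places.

bisector direction at 5.1492° = (0.995964,0.089750)
center distance |VC| = r/sin(θ/2) = 10.668784/sin(42.1499°) = 15.898092
C = V + |VC|·bis = (3.9759,-13.1072)
T_A = V + ((C−V)·d_A)·d_A = V + 11.7867·d_A = (-2.4449,-21.6276)
T_B = V + ((C−V)·d_B)·d_B = V + 11.7867·d_B = (-3.8647,-5.8719)
sweep = 180° − θ = 95.7001°

center=(3.9759,-13.1072) T_A=(-2.4449,-21.6276) T_B=(-3.8647,-5.8719) sweep=95.7001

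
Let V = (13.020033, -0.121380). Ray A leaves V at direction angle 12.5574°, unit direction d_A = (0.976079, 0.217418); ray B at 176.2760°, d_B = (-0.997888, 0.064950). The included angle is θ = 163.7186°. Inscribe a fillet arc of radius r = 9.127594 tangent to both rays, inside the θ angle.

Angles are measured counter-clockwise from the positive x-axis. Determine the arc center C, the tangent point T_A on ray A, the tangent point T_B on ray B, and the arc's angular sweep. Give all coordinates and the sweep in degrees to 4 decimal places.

bisector direction at 94.4167° = (-0.077010,0.997030)
center distance |VC| = r/sin(θ/2) = 9.127594/sin(81.8593°) = 9.220506
C = V + |VC|·bis = (12.3100,9.0717)
T_A = V + ((C−V)·d_A)·d_A = V + 1.3057·d_A = (14.2945,0.1625)
T_B = V + ((C−V)·d_B)·d_B = V + 1.3057·d_B = (11.7171,-0.0366)
sweep = 180° − θ = 16.2814°

center=(12.3100,9.0717) T_A=(14.2945,0.1625) T_B=(11.7171,-0.0366) sweep=16.2814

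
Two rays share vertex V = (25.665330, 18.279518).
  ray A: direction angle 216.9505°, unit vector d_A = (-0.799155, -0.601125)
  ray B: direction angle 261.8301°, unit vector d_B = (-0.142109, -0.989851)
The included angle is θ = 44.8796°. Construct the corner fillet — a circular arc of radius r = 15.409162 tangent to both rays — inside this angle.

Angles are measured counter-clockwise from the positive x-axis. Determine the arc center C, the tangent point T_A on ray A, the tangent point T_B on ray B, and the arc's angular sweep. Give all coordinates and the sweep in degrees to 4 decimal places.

center=(5.1102,-16.4639) T_A=(-4.1526,-4.1496) T_B=(20.3630,-18.6536) sweep=135.1204

bisector direction at 239.3903° = (-0.509187,-0.860656)
center distance |VC| = r/sin(θ/2) = 15.409162/sin(22.4398°) = 40.368501
C = V + |VC|·bis = (5.1102,-16.4639)
T_A = V + ((C−V)·d_A)·d_A = V + 37.3118·d_A = (-4.1526,-4.1496)
T_B = V + ((C−V)·d_B)·d_B = V + 37.3118·d_B = (20.3630,-18.6536)
sweep = 180° − θ = 135.1204°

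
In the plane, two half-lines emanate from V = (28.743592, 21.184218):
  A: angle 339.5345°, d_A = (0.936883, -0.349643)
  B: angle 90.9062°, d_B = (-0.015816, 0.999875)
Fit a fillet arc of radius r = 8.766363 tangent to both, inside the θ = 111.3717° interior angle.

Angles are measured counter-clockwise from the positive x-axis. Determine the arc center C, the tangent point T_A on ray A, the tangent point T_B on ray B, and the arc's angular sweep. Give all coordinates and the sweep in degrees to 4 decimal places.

center=(37.4142,27.3053) T_A=(34.3491,19.0922) T_B=(28.6490,27.1667) sweep=68.6283

bisector direction at 35.2203° = (0.816940,0.576723)
center distance |VC| = r/sin(θ/2) = 8.766363/sin(55.6859°) = 10.613556
C = V + |VC|·bis = (37.4142,27.3053)
T_A = V + ((C−V)·d_A)·d_A = V + 5.9832·d_A = (34.3491,19.0922)
T_B = V + ((C−V)·d_B)·d_B = V + 5.9832·d_B = (28.6490,27.1667)
sweep = 180° − θ = 68.6283°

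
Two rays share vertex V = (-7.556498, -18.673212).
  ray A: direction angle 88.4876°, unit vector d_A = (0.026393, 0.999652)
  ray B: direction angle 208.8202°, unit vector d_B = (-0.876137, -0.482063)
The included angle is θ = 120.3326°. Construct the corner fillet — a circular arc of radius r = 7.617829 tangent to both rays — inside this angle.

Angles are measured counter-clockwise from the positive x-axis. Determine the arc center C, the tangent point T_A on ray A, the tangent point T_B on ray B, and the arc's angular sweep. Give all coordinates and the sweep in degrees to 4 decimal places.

center=(-15.0564,-14.1050) T_A=(-7.4412,-14.3060) T_B=(-11.3841,-20.7792) sweep=59.6674

bisector direction at 148.6539° = (-0.854041,0.520206)
center distance |VC| = r/sin(θ/2) = 7.617829/sin(60.1663°) = 8.781632
C = V + |VC|·bis = (-15.0564,-14.1050)
T_A = V + ((C−V)·d_A)·d_A = V + 4.3687·d_A = (-7.4412,-14.3060)
T_B = V + ((C−V)·d_B)·d_B = V + 4.3687·d_B = (-11.3841,-20.7792)
sweep = 180° − θ = 59.6674°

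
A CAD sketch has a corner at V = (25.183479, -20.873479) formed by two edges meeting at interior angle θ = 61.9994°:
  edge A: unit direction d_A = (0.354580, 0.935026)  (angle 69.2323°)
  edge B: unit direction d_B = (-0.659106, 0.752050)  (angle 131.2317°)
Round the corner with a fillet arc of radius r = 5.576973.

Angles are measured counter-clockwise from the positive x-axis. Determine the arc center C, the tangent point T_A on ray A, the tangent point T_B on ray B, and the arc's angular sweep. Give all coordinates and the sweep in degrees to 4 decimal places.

center=(23.2600,-10.2173) T_A=(28.4746,-12.1948) T_B=(19.0658,-13.8931) sweep=118.0006

bisector direction at 100.2320° = (-0.177634,0.984097)
center distance |VC| = r/sin(θ/2) = 5.576973/sin(30.9997°) = 10.828368
C = V + |VC|·bis = (23.2600,-10.2173)
T_A = V + ((C−V)·d_A)·d_A = V + 9.2818·d_A = (28.4746,-12.1948)
T_B = V + ((C−V)·d_B)·d_B = V + 9.2818·d_B = (19.0658,-13.8931)
sweep = 180° − θ = 118.0006°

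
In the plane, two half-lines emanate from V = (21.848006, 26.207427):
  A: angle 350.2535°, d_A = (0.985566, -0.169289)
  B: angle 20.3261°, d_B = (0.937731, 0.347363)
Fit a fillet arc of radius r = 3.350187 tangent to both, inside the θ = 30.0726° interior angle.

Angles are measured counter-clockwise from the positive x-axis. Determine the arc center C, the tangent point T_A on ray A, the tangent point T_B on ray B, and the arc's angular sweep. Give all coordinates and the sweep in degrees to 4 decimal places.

bisector direction at 5.2898° = (0.995741,0.092193)
center distance |VC| = r/sin(θ/2) = 3.350187/sin(15.0363°) = 12.913598
C = V + |VC|·bis = (34.7066,27.3980)
T_A = V + ((C−V)·d_A)·d_A = V + 12.4715·d_A = (34.1395,24.0961)
T_B = V + ((C−V)·d_B)·d_B = V + 12.4715·d_B = (33.5429,30.5395)
sweep = 180° − θ = 149.9274°

center=(34.7066,27.3980) T_A=(34.1395,24.0961) T_B=(33.5429,30.5395) sweep=149.9274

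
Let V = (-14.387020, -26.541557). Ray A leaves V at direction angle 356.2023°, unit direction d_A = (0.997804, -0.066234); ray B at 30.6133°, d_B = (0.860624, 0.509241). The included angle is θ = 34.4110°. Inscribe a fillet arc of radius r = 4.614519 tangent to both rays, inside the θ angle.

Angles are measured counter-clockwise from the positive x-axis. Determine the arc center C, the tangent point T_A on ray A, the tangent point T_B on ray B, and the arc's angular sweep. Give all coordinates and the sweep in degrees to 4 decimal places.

bisector direction at 13.4078° = (0.972744,0.231880)
center distance |VC| = r/sin(θ/2) = 4.614519/sin(17.2055°) = 15.600145
C = V + |VC|·bis = (0.7879,-22.9242)
T_A = V + ((C−V)·d_A)·d_A = V + 14.9020·d_A = (0.4823,-27.5286)
T_B = V + ((C−V)·d_B)·d_B = V + 14.9020·d_B = (-1.5620,-18.9528)
sweep = 180° − θ = 145.5890°

center=(0.7879,-22.9242) T_A=(0.4823,-27.5286) T_B=(-1.5620,-18.9528) sweep=145.5890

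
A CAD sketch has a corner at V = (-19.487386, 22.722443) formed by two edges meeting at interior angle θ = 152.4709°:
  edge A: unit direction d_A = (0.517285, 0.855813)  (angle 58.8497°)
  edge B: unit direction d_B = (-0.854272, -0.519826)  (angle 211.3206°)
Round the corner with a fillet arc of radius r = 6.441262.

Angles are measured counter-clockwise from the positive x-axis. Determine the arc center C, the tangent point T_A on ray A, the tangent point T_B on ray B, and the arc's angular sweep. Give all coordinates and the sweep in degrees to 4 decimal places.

center=(-24.1837,27.4048) T_A=(-18.6712,24.0728) T_B=(-20.8353,21.9022) sweep=27.5291

bisector direction at 135.0851° = (-0.708157,0.706055)
center distance |VC| = r/sin(θ/2) = 6.441262/sin(76.2355°) = 6.631714
C = V + |VC|·bis = (-24.1837,27.4048)
T_A = V + ((C−V)·d_A)·d_A = V + 1.5779·d_A = (-18.6712,24.0728)
T_B = V + ((C−V)·d_B)·d_B = V + 1.5779·d_B = (-20.8353,21.9022)
sweep = 180° − θ = 27.5291°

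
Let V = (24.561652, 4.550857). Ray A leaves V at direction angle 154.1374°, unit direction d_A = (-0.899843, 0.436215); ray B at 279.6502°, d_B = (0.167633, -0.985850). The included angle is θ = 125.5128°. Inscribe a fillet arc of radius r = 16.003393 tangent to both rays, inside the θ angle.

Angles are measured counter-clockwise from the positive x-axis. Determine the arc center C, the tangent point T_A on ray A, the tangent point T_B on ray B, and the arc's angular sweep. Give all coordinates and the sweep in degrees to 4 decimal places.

bisector direction at 216.8938° = (-0.799750,-0.600334)
center distance |VC| = r/sin(θ/2) = 16.003393/sin(62.7564°) = 18.000184
C = V + |VC|·bis = (10.1660,-6.2553)
T_A = V + ((C−V)·d_A)·d_A = V + 8.2400·d_A = (17.1469,8.1453)
T_B = V + ((C−V)·d_B)·d_B = V + 8.2400·d_B = (25.9429,-3.5726)
sweep = 180° − θ = 54.4872°

center=(10.1660,-6.2553) T_A=(17.1469,8.1453) T_B=(25.9429,-3.5726) sweep=54.4872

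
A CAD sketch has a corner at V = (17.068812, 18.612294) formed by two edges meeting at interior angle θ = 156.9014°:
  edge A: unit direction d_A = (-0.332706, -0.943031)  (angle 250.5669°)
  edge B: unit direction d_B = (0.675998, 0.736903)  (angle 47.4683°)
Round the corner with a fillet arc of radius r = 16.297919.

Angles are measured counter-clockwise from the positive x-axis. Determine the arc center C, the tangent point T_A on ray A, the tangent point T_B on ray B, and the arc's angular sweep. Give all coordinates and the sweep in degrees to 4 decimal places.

center=(31.3302,10.0492) T_A=(15.9607,15.4716) T_B=(19.3202,21.0665) sweep=23.0986

bisector direction at 329.0176° = (0.857325,-0.514775)
center distance |VC| = r/sin(θ/2) = 16.297919/sin(78.4507°) = 16.634726
C = V + |VC|·bis = (31.3302,10.0492)
T_A = V + ((C−V)·d_A)·d_A = V + 3.3305·d_A = (15.9607,15.4716)
T_B = V + ((C−V)·d_B)·d_B = V + 3.3305·d_B = (19.3202,21.0665)
sweep = 180° − θ = 23.0986°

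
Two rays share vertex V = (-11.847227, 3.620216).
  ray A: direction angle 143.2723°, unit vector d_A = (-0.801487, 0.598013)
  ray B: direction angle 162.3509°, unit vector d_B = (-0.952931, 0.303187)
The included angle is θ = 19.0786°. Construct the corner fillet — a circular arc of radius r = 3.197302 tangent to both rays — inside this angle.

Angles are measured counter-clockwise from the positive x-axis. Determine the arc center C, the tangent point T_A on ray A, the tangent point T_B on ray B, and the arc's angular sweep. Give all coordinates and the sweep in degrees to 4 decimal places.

center=(-29.0085,12.4355) T_A=(-27.0964,14.9981) T_B=(-29.9778,9.3887) sweep=160.9214

bisector direction at 152.8116° = (-0.889509,0.456918)
center distance |VC| = r/sin(θ/2) = 3.197302/sin(9.5393°) = 19.292924
C = V + |VC|·bis = (-29.0085,12.4355)
T_A = V + ((C−V)·d_A)·d_A = V + 19.0261·d_A = (-27.0964,14.9981)
T_B = V + ((C−V)·d_B)·d_B = V + 19.0261·d_B = (-29.9778,9.3887)
sweep = 180° − θ = 160.9214°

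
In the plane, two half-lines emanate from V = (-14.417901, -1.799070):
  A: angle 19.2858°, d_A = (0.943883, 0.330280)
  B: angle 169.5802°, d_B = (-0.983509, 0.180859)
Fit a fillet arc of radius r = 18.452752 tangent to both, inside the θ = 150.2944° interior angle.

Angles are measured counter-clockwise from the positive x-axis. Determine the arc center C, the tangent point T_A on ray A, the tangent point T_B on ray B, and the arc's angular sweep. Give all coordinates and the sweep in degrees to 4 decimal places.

bisector direction at 94.4330° = (-0.077293,0.997008)
center distance |VC| = r/sin(θ/2) = 18.452752/sin(75.1472°) = 19.090616
C = V + |VC|·bis = (-15.8935,17.2344)
T_A = V + ((C−V)·d_A)·d_A = V + 4.8936·d_A = (-9.7989,-0.1828)
T_B = V + ((C−V)·d_B)·d_B = V + 4.8936·d_B = (-19.2308,-0.9140)
sweep = 180° − θ = 29.7056°

center=(-15.8935,17.2344) T_A=(-9.7989,-0.1828) T_B=(-19.2308,-0.9140) sweep=29.7056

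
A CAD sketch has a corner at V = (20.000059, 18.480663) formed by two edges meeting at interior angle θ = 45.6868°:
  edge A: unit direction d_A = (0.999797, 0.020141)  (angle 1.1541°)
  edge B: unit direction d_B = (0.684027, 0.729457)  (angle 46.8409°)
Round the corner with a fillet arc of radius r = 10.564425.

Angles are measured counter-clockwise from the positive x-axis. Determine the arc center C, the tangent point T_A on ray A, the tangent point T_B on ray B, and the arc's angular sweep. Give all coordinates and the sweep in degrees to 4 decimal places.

bisector direction at 23.9975° = (0.913563,0.406697)
center distance |VC| = r/sin(θ/2) = 10.564425/sin(22.8434°) = 27.212907
C = V + |VC|·bis = (44.8608,29.5481)
T_A = V + ((C−V)·d_A)·d_A = V + 25.0786·d_A = (45.0736,18.9858)
T_B = V + ((C−V)·d_B)·d_B = V + 25.0786·d_B = (37.1545,36.7744)
sweep = 180° − θ = 134.3132°

center=(44.8608,29.5481) T_A=(45.0736,18.9858) T_B=(37.1545,36.7744) sweep=134.3132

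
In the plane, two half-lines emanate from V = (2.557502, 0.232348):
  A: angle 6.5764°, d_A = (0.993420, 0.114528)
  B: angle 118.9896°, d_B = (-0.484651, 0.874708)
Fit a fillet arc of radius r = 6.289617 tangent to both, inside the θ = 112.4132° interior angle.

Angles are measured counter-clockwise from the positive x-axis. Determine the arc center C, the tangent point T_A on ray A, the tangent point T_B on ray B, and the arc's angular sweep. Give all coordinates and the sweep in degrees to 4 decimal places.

center=(6.0189,6.9627) T_A=(6.7393,0.7145) T_B=(0.5174,3.9144) sweep=67.5868

bisector direction at 62.7830° = (0.457362,0.889281)
center distance |VC| = r/sin(θ/2) = 6.289617/sin(56.2066°) = 7.568291
C = V + |VC|·bis = (6.0189,6.9627)
T_A = V + ((C−V)·d_A)·d_A = V + 4.2095·d_A = (6.7393,0.7145)
T_B = V + ((C−V)·d_B)·d_B = V + 4.2095·d_B = (0.5174,3.9144)
sweep = 180° − θ = 67.5868°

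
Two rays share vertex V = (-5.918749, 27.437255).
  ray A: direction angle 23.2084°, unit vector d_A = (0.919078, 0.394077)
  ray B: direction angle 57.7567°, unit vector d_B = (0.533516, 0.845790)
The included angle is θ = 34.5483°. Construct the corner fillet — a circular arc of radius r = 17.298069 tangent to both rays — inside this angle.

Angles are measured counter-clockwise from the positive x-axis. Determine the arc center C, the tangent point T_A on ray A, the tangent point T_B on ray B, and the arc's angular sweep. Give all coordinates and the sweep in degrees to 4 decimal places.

bisector direction at 40.4825° = (0.760604,0.649216)
center distance |VC| = r/sin(θ/2) = 17.298069/sin(17.2741°) = 58.253623
C = V + |VC|·bis = (38.3892,65.2565)
T_A = V + ((C−V)·d_A)·d_A = V + 55.6261·d_A = (45.2059,49.3582)
T_B = V + ((C−V)·d_B)·d_B = V + 55.6261·d_B = (23.7586,74.4853)
sweep = 180° − θ = 145.4517°

center=(38.3892,65.2565) T_A=(45.2059,49.3582) T_B=(23.7586,74.4853) sweep=145.4517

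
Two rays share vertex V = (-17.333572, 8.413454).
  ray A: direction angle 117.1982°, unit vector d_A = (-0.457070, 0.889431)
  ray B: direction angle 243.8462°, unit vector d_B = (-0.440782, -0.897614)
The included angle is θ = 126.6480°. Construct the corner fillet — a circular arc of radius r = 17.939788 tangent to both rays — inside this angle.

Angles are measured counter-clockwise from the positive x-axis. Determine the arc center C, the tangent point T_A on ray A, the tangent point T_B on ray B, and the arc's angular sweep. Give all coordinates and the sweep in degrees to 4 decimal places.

center=(-37.4095,8.2305) T_A=(-21.4533,16.4302) T_B=(-21.3065,0.3229) sweep=53.3520

bisector direction at 180.5222° = (-0.999958,-0.009114)
center distance |VC| = r/sin(θ/2) = 17.939788/sin(63.3240°) = 20.076769
C = V + |VC|·bis = (-37.4095,8.2305)
T_A = V + ((C−V)·d_A)·d_A = V + 9.0134·d_A = (-21.4533,16.4302)
T_B = V + ((C−V)·d_B)·d_B = V + 9.0134·d_B = (-21.3065,0.3229)
sweep = 180° − θ = 53.3520°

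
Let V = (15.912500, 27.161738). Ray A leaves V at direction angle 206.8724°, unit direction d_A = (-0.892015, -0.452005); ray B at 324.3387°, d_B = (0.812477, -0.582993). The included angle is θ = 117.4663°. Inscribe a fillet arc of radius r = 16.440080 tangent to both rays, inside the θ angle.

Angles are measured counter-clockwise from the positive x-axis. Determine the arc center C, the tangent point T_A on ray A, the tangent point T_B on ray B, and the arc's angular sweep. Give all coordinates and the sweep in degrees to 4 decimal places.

center=(14.4388,7.9847) T_A=(7.0078,22.6495) T_B=(24.0232,21.3419) sweep=62.5337

bisector direction at 265.6055° = (-0.076622,-0.997060)
center distance |VC| = r/sin(θ/2) = 16.440080/sin(58.7332°) = 19.233579
C = V + |VC|·bis = (14.4388,7.9847)
T_A = V + ((C−V)·d_A)·d_A = V + 9.9827·d_A = (7.0078,22.6495)
T_B = V + ((C−V)·d_B)·d_B = V + 9.9827·d_B = (24.0232,21.3419)
sweep = 180° − θ = 62.5337°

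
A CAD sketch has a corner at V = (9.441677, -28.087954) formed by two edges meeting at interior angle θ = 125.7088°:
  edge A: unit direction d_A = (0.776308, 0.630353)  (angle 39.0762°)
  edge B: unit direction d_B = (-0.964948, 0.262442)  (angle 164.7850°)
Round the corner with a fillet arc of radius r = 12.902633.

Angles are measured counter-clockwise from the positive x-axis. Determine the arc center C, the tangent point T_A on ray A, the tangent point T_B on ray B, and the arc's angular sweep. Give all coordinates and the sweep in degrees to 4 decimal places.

center=(6.4442,-13.9014) T_A=(14.5774,-23.9178) T_B=(3.0580,-26.3518) sweep=54.2912

bisector direction at 101.9306° = (-0.206727,0.978399)
center distance |VC| = r/sin(θ/2) = 12.902633/sin(62.8544°) = 14.499785
C = V + |VC|·bis = (6.4442,-13.9014)
T_A = V + ((C−V)·d_A)·d_A = V + 6.6156·d_A = (14.5774,-23.9178)
T_B = V + ((C−V)·d_B)·d_B = V + 6.6156·d_B = (3.0580,-26.3518)
sweep = 180° − θ = 54.2912°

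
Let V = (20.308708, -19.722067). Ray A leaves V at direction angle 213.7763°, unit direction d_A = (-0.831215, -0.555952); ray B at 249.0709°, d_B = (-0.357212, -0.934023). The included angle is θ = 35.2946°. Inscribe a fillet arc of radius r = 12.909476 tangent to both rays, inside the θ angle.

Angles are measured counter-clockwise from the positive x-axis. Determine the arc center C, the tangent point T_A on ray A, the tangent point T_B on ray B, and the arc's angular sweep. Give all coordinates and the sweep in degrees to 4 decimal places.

center=(-6.2446,-53.0129) T_A=(-13.4216,-42.2823) T_B=(5.8132,-57.6243) sweep=144.7054

bisector direction at 231.4236° = (-0.623558,-0.781777)
center distance |VC| = r/sin(θ/2) = 12.909476/sin(17.6473°) = 42.583511
C = V + |VC|·bis = (-6.2446,-53.0129)
T_A = V + ((C−V)·d_A)·d_A = V + 40.5796·d_A = (-13.4216,-42.2823)
T_B = V + ((C−V)·d_B)·d_B = V + 40.5796·d_B = (5.8132,-57.6243)
sweep = 180° − θ = 144.7054°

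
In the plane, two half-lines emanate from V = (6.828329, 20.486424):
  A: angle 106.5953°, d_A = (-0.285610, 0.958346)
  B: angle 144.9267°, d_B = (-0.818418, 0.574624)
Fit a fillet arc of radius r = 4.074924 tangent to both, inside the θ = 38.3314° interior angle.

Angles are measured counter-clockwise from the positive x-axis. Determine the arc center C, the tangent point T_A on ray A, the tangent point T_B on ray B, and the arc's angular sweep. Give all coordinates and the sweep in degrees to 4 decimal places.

bisector direction at 125.7610° = (-0.584405,0.811462)
center distance |VC| = r/sin(θ/2) = 4.074924/sin(19.1657°) = 12.412149
C = V + |VC|·bis = (-0.4254,30.5584)
T_A = V + ((C−V)·d_A)·d_A = V + 11.7242·d_A = (3.4798,31.7222)
T_B = V + ((C−V)·d_B)·d_B = V + 11.7242·d_B = (-2.7669,27.2234)
sweep = 180° − θ = 141.6686°

center=(-0.4254,30.5584) T_A=(3.4798,31.7222) T_B=(-2.7669,27.2234) sweep=141.6686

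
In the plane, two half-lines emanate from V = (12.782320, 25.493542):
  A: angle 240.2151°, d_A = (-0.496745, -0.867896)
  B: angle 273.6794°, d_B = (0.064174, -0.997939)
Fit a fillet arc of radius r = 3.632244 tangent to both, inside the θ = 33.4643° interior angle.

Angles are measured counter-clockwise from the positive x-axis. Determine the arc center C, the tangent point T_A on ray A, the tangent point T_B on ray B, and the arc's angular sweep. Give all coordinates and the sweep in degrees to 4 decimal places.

center=(9.9329,13.2031) T_A=(6.7805,15.0074) T_B=(13.5577,13.4362) sweep=146.5357

bisector direction at 256.9472° = (-0.225848,-0.974163)
center distance |VC| = r/sin(θ/2) = 3.632244/sin(16.7322°) = 12.616430
C = V + |VC|·bis = (9.9329,13.2031)
T_A = V + ((C−V)·d_A)·d_A = V + 12.0823·d_A = (6.7805,15.0074)
T_B = V + ((C−V)·d_B)·d_B = V + 12.0823·d_B = (13.5577,13.4362)
sweep = 180° − θ = 146.5357°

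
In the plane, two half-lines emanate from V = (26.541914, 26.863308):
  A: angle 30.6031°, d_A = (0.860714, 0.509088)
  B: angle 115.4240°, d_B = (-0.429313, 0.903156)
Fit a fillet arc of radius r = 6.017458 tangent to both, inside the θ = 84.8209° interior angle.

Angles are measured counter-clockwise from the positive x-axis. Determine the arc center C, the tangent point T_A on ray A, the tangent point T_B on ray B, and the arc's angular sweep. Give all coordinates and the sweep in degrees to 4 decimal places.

bisector direction at 73.0136° = (0.292146,0.956374)
center distance |VC| = r/sin(θ/2) = 6.017458/sin(42.4104°) = 8.922194
C = V + |VC|·bis = (29.1485,35.3963)
T_A = V + ((C−V)·d_A)·d_A = V + 6.5875·d_A = (32.2119,30.2169)
T_B = V + ((C−V)·d_B)·d_B = V + 6.5875·d_B = (23.7138,32.8129)
sweep = 180° − θ = 95.1791°

center=(29.1485,35.3963) T_A=(32.2119,30.2169) T_B=(23.7138,32.8129) sweep=95.1791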